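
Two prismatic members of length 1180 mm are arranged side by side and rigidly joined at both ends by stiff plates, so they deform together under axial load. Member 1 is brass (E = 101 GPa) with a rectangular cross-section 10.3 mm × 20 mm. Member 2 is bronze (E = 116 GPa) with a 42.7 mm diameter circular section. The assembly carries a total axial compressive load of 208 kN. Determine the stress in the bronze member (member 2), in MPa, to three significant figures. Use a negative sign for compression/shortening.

A_1 = 206 mm².
A_2 = 1432 mm².
Equal strain + equilibrium ⇒ each member carries load in proportion to AE: A₁E₁ = 20810000 N, A₂E₂ = 166100000 N, ΣAE = 186900000 N.
σ₂ = P·E₂/ΣAE = -208000·116000/186900000 = -129.1 MPa.

-129 MPa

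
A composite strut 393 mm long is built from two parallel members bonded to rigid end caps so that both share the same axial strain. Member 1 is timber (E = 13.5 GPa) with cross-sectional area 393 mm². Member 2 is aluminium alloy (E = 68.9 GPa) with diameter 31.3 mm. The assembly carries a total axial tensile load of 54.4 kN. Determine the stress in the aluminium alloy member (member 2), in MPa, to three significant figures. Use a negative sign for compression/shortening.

64.3 MPa

A_2 = 769.4 mm².
Equal strain + equilibrium ⇒ each member carries load in proportion to AE: A₁E₁ = 5306000 N, A₂E₂ = 53010000 N, ΣAE = 58320000 N.
σ₂ = P·E₂/ΣAE = 54400·68900/58320000 = 64.27 MPa.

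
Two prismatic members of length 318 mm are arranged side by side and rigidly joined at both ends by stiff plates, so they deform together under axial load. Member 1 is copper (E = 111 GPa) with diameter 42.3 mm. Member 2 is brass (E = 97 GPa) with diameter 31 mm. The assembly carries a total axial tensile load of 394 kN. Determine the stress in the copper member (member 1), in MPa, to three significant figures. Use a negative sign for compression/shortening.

191 MPa

A_1 = 1405 mm².
A_2 = 754.8 mm².
Equal strain + equilibrium ⇒ each member carries load in proportion to AE: A₁E₁ = 156000000 N, A₂E₂ = 73210000 N, ΣAE = 229200000 N.
σ₁ = P·E₁/ΣAE = 394000·111000/229200000 = 190.8 MPa.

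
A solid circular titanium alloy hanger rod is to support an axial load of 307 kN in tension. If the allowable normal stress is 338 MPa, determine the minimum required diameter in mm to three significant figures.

Required area A ≥ P/σ_allow = 307000/338 = 908.3 mm².
For a solid circular section, d ≥ √(4A/π) = 34.01 mm.

34.0 mm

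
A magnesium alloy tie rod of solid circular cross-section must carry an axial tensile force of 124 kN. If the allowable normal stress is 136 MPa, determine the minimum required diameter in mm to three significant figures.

34.1 mm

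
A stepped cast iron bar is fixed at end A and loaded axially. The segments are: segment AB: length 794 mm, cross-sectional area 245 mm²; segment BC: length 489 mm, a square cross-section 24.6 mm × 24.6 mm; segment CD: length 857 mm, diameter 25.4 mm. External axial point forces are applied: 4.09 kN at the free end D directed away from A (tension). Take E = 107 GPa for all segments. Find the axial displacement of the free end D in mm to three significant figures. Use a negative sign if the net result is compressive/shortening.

0.219 mm

Internal axial forces (sectioning from the free end, tension +): N_CD = 4.09 kN, N_BC = 4.09 kN, N_AB = 4.09 kN.
A_BC = 605.2 mm².
A_CD = 506.7 mm².
δ_AB = 4090·794/(245·107000) = 0.1239 mm
δ_BC = 4090·489/(605.2·107000) = 0.03089 mm
δ_CD = 4090·857/(506.7·107000) = 0.06465 mm
δ = Σδ_i = 0.2194 mm.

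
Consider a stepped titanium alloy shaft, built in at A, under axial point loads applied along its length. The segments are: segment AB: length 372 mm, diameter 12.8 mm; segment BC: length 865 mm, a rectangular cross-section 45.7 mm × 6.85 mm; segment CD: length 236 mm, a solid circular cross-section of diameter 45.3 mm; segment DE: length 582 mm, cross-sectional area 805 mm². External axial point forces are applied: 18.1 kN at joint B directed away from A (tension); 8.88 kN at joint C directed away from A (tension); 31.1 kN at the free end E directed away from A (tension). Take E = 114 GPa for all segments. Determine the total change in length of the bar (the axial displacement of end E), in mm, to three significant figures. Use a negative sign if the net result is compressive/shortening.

2.68 mm

Internal axial forces (sectioning from the free end, tension +): N_DE = 31.1 kN, N_CD = 31.1 kN, N_BC = 39.98 kN, N_AB = 58.08 kN.
A_AB = 128.7 mm².
A_BC = 313 mm².
A_CD = 1612 mm².
δ_AB = 58080·372/(128.7·114000) = 1.473 mm
δ_BC = 39980·865/(313·114000) = 0.9691 mm
δ_CD = 31100·236/(1612·114000) = 0.03995 mm
δ_DE = 31100·582/(805·114000) = 0.1972 mm
δ = Σδ_i = 2.679 mm.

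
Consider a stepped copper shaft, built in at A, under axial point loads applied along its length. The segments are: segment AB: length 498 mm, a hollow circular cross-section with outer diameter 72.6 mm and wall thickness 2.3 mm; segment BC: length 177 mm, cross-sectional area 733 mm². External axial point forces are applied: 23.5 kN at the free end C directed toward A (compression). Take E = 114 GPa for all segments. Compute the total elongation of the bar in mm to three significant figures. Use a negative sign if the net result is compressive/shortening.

-0.252 mm

Internal axial forces (sectioning from the free end, tension +): N_BC = -23.5 kN, N_AB = -23.5 kN.
A_AB = 508 mm².
δ_AB = -23500·498/(508·114000) = -0.2021 mm
δ_BC = -23500·177/(733·114000) = -0.04978 mm
δ = Σδ_i = -0.2519 mm.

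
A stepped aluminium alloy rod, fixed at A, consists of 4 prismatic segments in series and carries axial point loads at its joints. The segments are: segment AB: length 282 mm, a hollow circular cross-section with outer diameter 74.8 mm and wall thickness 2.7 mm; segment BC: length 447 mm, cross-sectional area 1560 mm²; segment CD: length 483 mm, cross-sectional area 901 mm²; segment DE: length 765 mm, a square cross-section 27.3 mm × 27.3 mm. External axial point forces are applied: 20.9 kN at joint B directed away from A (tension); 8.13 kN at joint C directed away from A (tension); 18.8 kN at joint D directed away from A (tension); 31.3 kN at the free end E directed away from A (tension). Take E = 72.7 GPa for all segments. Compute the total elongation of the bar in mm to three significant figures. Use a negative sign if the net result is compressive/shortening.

1.54 mm

Internal axial forces (sectioning from the free end, tension +): N_DE = 31.3 kN, N_CD = 50.1 kN, N_BC = 58.23 kN, N_AB = 79.13 kN.
A_AB = 611.6 mm².
A_DE = 745.3 mm².
δ_AB = 79130·282/(611.6·72700) = 0.5019 mm
δ_BC = 58230·447/(1560·72700) = 0.2295 mm
δ_CD = 50100·483/(901·72700) = 0.3694 mm
δ_DE = 31300·765/(745.3·72700) = 0.4419 mm
δ = Σδ_i = 1.543 mm.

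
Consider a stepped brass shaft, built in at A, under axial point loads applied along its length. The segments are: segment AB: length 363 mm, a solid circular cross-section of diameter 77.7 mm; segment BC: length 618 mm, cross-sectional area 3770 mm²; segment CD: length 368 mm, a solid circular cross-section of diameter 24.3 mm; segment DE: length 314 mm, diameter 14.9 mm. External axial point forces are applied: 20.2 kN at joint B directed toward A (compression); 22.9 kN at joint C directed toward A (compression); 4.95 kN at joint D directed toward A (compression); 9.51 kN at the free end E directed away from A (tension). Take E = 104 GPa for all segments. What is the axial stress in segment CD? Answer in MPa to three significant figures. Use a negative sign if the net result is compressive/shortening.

9.83 MPa

Internal axial forces (sectioning from the free end, tension +): N_DE = 9.51 kN, N_CD = 4.56 kN, N_BC = -18.34 kN, N_AB = -38.54 kN.
A_CD = 463.8 mm².
σ_CD = N_CD/A_CD = 4560/463.8 = 9.832 MPa.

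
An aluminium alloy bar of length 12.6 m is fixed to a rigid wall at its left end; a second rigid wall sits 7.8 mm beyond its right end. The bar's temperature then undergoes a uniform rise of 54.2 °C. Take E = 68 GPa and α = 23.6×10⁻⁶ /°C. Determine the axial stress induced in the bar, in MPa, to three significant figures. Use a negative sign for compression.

-44.9 MPa

Free thermal expansion αLΔT = 23.6e-6 · 12600 · 54.2 = 16.12 mm.
The walls engage after the gap closes; constrained expansion = 16.12 − 7.8 = 8.317 mm.
The walls impose strain ε = −(8.317)/12600 = -6.6007e-04; σ = Eε = 68000 · -6.6007e-04 = -44.88 MPa.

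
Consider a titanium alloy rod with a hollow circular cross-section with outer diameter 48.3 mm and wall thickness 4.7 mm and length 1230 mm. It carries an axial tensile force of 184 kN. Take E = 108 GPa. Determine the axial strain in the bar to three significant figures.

A = 643.8 mm².
σ = N/A = 285.8 MPa; ε = σ/E = 285.8/108000 = 2.646e-03.

0.00265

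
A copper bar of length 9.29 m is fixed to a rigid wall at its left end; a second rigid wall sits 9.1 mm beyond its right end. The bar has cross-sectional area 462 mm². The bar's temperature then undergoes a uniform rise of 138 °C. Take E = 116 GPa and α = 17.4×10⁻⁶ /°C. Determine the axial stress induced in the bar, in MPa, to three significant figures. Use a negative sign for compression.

Free thermal expansion αLΔT = 17.4e-6 · 9290 · 138 = 22.31 mm.
The walls engage after the gap closes; constrained expansion = 22.31 − 9.1 = 13.21 mm.
The walls impose strain ε = −(13.21)/9290 = -1.4217e-03; σ = Eε = 116000 · -1.4217e-03 = -164.9 MPa.

-165 MPa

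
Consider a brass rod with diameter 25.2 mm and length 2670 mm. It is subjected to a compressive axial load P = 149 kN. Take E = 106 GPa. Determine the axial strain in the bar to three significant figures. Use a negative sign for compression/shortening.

A = 498.8 mm².
σ = N/A = -298.7 MPa; ε = σ/E = -298.7/106000 = -2.818e-03.

-0.00282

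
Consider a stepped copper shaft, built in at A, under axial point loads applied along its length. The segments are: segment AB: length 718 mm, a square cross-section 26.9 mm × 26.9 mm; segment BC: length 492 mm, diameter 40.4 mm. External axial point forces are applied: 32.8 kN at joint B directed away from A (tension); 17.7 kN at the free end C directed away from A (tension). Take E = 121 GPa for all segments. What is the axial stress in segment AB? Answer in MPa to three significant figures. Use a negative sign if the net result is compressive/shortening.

Internal axial forces (sectioning from the free end, tension +): N_BC = 17.7 kN, N_AB = 50.5 kN.
A_AB = 723.6 mm².
σ_AB = N_AB/A_AB = 50500/723.6 = 69.79 MPa.

69.8 MPa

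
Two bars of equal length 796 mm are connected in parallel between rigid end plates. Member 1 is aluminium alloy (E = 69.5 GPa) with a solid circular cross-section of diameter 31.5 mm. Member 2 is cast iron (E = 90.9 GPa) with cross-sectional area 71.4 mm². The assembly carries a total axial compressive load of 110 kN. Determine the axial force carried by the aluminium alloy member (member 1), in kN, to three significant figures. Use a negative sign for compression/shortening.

A_1 = 779.3 mm².
Equal strain + equilibrium ⇒ each member carries load in proportion to AE: A₁E₁ = 54160000 N, A₂E₂ = 6490000 N, ΣAE = 60650000 N.
F₁ = P·A₁E₁/ΣAE = -110000·54160000/60650000 = -98230 N.

-98.2 kN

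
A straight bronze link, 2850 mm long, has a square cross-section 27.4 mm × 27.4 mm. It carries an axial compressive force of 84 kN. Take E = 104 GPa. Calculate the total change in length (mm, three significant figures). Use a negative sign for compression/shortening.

-3.07 mm

A = 750.8 mm².
δ_mech = NL/(AE) = -84000·2850/(750.8·104000) = -3.066 mm.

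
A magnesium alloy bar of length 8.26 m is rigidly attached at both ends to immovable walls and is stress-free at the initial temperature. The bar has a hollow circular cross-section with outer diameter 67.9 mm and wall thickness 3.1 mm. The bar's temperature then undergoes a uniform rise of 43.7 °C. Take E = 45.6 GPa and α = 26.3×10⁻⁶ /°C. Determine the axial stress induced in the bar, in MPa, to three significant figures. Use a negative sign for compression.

-52.4 MPa

Free thermal expansion αLΔT = 26.3e-6 · 8260 · 43.7 = 9.493 mm.
The walls impose strain ε = −(9.493)/8260 = -1.1493e-03; σ = Eε = 45600 · -1.1493e-03 = -52.41 MPa.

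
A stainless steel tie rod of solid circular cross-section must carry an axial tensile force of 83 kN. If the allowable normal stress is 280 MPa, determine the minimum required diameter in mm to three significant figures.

Required area A ≥ P/σ_allow = 83000/280 = 296.4 mm².
For a solid circular section, d ≥ √(4A/π) = 19.43 mm.

19.4 mm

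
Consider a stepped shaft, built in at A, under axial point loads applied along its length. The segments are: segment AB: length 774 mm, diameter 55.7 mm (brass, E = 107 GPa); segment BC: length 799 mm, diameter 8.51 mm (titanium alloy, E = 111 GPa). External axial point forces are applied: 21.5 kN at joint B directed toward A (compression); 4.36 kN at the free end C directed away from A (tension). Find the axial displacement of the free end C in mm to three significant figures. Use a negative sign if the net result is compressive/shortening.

Internal axial forces (sectioning from the free end, tension +): N_BC = 4.36 kN, N_AB = -17.14 kN.
A_AB = 2437 mm².
A_BC = 56.88 mm².
δ_AB = -17140·774/(2437·107000) = -0.05088 mm
δ_BC = 4360·799/(56.88·111000) = 0.5518 mm
δ = Σδ_i = 0.5009 mm.

0.501 mm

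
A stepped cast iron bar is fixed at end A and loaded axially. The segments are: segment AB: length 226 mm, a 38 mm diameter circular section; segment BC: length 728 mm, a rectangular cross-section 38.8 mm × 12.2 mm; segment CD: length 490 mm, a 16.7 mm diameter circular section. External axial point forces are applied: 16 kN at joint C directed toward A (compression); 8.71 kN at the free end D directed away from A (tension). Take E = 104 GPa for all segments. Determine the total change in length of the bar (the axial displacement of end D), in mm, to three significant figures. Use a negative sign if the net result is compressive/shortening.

Internal axial forces (sectioning from the free end, tension +): N_CD = 8.71 kN, N_BC = -7.29 kN, N_AB = -7.29 kN.
A_AB = 1134 mm².
A_BC = 473.4 mm².
A_CD = 219 mm².
δ_AB = -7290·226/(1134·104000) = -0.01397 mm
δ_BC = -7290·728/(473.4·104000) = -0.1078 mm
δ_CD = 8710·490/(219·104000) = 0.1874 mm
δ = Σδ_i = 0.06558 mm.

0.0656 mm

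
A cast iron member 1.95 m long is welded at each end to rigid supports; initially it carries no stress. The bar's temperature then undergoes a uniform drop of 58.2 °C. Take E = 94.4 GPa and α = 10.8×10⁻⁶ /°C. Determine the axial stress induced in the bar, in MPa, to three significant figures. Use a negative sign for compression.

Free thermal expansion αLΔT = 10.8e-6 · 1950 · -58.2 = -1.226 mm.
The walls impose strain ε = −(-1.226)/1950 = 6.2856e-04; σ = Eε = 94400 · 6.2856e-04 = 59.34 MPa.

59.3 MPa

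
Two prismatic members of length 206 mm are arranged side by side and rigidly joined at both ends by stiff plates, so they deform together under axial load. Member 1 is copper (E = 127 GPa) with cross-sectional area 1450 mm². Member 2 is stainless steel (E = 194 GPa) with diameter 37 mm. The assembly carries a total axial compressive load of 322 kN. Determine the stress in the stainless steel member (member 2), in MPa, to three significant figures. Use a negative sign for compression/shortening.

A_2 = 1075 mm².
Equal strain + equilibrium ⇒ each member carries load in proportion to AE: A₁E₁ = 184200000 N, A₂E₂ = 208600000 N, ΣAE = 392700000 N.
σ₂ = P·E₂/ΣAE = -322000·194000/392700000 = -159.1 MPa.

-159 MPa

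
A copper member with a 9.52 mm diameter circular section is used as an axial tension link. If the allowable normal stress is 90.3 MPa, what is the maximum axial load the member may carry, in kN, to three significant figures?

A = 71.18 mm².
P_max = σ_allow · A = 90.3 · 71.18 = 6428 N = 6.428 kN.

6.43 kN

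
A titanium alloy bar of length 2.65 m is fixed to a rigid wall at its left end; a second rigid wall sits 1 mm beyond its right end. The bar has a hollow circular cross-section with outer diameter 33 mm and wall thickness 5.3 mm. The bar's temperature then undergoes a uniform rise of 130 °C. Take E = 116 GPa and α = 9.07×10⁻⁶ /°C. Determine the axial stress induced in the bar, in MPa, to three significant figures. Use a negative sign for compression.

Free thermal expansion αLΔT = 9.07e-6 · 2650 · 130 = 3.125 mm.
The walls engage after the gap closes; constrained expansion = 3.125 − 1 = 2.125 mm.
The walls impose strain ε = −(2.125)/2650 = -8.0174e-04; σ = Eε = 116000 · -8.0174e-04 = -93 MPa.

-93.0 MPa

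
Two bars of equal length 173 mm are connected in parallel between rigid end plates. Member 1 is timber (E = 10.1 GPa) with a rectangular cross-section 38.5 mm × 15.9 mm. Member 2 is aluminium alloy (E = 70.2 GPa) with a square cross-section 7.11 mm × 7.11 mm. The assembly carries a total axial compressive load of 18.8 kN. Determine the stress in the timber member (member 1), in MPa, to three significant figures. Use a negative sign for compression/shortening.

A_1 = 612.1 mm².
A_2 = 50.55 mm².
Equal strain + equilibrium ⇒ each member carries load in proportion to AE: A₁E₁ = 6183000 N, A₂E₂ = 3549000 N, ΣAE = 9731000 N.
σ₁ = P·E₁/ΣAE = -18800·10100/9731000 = -19.51 MPa.

-19.5 MPa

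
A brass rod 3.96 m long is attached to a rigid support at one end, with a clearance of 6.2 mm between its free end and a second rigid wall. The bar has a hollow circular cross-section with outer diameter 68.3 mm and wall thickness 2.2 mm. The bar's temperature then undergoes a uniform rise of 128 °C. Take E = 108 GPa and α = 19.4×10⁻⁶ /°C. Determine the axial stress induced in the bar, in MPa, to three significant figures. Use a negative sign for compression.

-99.1 MPa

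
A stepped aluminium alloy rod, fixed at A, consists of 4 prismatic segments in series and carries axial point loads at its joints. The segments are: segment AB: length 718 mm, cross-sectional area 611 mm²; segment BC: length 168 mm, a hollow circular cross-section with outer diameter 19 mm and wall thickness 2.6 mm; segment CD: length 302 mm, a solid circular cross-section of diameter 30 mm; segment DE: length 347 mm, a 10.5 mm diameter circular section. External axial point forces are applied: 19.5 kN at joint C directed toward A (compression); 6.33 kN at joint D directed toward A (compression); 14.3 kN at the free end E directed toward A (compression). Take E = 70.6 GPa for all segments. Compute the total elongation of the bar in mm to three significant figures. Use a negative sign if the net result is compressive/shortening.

-2.32 mm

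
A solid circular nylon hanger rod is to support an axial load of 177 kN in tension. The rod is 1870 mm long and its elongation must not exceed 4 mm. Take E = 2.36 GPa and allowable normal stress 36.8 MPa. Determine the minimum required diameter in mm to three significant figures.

211 mm

Required area A ≥ P/σ_allow = 177000/36.8 = 4810 mm².
For a solid circular section, d ≥ √(4A/π) = 78.26 mm.
Elongation limit: A ≥ PL/(Eδ_allow) = 177000·1870/(2360·4) = 35060 mm² ⇒ d ≥ 211.3 mm.
The elongation limit governs.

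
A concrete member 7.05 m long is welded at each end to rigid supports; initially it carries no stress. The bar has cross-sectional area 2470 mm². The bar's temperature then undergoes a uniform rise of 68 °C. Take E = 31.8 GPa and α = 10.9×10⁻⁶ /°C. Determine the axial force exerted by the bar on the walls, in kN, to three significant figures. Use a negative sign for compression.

-58.2 kN

Free thermal expansion αLΔT = 10.9e-6 · 7050 · 68 = 5.225 mm.
The walls impose strain ε = −(5.225)/7050 = -7.4120e-04; σ = Eε = 31800 · -7.4120e-04 = -23.57 MPa.
Wall reaction R = σ·A = -23.57·2470 = -58220 N = -58.22 kN.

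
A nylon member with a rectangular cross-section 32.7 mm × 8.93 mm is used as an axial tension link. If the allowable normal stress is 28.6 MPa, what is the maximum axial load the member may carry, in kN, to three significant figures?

8.35 kN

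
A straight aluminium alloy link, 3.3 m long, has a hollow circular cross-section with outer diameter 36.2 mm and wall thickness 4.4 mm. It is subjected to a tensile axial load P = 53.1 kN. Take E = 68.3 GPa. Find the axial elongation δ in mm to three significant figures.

5.84 mm

A = 439.6 mm².
δ_mech = NL/(AE) = 53100·3300/(439.6·68300) = 5.837 mm.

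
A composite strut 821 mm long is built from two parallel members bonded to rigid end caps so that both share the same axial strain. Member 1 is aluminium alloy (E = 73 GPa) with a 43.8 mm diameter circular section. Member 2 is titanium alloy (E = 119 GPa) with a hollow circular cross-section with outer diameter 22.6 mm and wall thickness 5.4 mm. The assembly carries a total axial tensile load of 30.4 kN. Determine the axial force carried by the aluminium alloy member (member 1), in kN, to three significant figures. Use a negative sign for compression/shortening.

A_1 = 1507 mm².
A_2 = 291.8 mm².
Equal strain + equilibrium ⇒ each member carries load in proportion to AE: A₁E₁ = 110000000 N, A₂E₂ = 34720000 N, ΣAE = 144700000 N.
F₁ = P·A₁E₁/ΣAE = 30400·110000000/144700000 = 23110 N.

23.1 kN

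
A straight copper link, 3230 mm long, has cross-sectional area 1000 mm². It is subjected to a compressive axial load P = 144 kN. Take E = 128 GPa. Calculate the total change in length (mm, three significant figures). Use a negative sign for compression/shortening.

-3.63 mm

δ_mech = NL/(AE) = -144000·3230/(1000·128000) = -3.634 mm.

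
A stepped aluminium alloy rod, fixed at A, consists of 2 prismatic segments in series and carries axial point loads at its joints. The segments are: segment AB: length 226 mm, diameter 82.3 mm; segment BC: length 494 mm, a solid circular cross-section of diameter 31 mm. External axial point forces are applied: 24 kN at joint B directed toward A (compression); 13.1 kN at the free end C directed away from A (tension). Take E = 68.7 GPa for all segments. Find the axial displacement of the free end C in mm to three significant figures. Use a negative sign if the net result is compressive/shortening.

0.118 mm

Internal axial forces (sectioning from the free end, tension +): N_BC = 13.1 kN, N_AB = -10.9 kN.
A_AB = 5320 mm².
A_BC = 754.8 mm².
δ_AB = -10900·226/(5320·68700) = -0.00674 mm
δ_BC = 13100·494/(754.8·68700) = 0.1248 mm
δ = Σδ_i = 0.1181 mm.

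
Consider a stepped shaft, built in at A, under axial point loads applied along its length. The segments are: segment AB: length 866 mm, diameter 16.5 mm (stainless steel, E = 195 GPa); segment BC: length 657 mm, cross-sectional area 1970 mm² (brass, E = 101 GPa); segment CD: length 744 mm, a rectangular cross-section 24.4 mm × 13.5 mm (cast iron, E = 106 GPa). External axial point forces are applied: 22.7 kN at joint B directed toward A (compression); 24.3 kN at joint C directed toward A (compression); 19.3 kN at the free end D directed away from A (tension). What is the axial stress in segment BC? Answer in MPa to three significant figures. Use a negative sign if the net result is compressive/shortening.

-2.54 MPa

Internal axial forces (sectioning from the free end, tension +): N_CD = 19.3 kN, N_BC = -5 kN, N_AB = -27.7 kN.
σ_BC = N_BC/A_BC = -5000/1970 = -2.538 MPa.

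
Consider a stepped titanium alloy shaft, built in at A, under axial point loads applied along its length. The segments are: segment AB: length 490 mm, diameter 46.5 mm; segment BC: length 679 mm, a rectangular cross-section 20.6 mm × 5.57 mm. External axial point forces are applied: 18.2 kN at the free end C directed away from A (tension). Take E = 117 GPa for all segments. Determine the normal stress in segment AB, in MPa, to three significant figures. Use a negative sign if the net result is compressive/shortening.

10.7 MPa

Internal axial forces (sectioning from the free end, tension +): N_BC = 18.2 kN, N_AB = 18.2 kN.
A_AB = 1698 mm².
σ_AB = N_AB/A_AB = 18200/1698 = 10.72 MPa.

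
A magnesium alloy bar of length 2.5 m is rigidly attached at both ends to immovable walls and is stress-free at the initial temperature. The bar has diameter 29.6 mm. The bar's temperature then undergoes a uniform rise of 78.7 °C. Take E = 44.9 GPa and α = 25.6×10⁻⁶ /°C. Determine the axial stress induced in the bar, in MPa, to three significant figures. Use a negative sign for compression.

-90.5 MPa

Free thermal expansion αLΔT = 25.6e-6 · 2500 · 78.7 = 5.037 mm.
The walls impose strain ε = −(5.037)/2500 = -2.0147e-03; σ = Eε = 44900 · -2.0147e-03 = -90.46 MPa.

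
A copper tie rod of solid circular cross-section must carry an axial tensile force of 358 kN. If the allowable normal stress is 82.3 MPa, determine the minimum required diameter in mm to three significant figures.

74.4 mm

Required area A ≥ P/σ_allow = 358000/82.3 = 4350 mm².
For a solid circular section, d ≥ √(4A/π) = 74.42 mm.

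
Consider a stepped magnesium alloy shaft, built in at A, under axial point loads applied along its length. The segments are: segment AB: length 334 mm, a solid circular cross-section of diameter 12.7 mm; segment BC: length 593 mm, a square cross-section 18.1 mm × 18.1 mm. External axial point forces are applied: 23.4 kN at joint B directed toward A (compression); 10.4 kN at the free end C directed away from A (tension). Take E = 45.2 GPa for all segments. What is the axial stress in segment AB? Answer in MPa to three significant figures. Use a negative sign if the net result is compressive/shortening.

-103 MPa

Internal axial forces (sectioning from the free end, tension +): N_BC = 10.4 kN, N_AB = -13 kN.
A_AB = 126.7 mm².
σ_AB = N_AB/A_AB = -13000/126.7 = -102.6 MPa.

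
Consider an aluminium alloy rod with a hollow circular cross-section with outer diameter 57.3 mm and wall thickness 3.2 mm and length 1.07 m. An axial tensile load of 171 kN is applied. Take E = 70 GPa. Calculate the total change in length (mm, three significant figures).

4.81 mm

A = 543.9 mm².
δ_mech = NL/(AE) = 171000·1070/(543.9·70000) = 4.806 mm.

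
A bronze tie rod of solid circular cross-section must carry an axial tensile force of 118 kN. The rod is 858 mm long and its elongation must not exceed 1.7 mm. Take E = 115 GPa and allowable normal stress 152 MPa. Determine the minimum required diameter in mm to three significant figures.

31.4 mm

Required area A ≥ P/σ_allow = 118000/152 = 776.3 mm².
For a solid circular section, d ≥ √(4A/π) = 31.44 mm.
Elongation limit: A ≥ PL/(Eδ_allow) = 118000·858/(115000·1.7) = 517.9 mm² ⇒ d ≥ 25.68 mm.
The stress limit governs.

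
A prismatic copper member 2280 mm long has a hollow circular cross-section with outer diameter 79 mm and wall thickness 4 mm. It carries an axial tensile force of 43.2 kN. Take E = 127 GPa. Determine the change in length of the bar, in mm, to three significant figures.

0.823 mm

A = 942.5 mm².
δ_mech = NL/(AE) = 43200·2280/(942.5·127000) = 0.8229 mm.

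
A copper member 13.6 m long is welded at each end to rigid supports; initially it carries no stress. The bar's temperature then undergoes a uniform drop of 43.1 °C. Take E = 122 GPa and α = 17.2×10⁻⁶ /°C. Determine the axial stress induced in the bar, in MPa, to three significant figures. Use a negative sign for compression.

90.4 MPa

Free thermal expansion αLΔT = 17.2e-6 · 13600 · -43.1 = -10.08 mm.
The walls impose strain ε = −(-10.08)/13600 = 7.4132e-04; σ = Eε = 122000 · 7.4132e-04 = 90.44 MPa.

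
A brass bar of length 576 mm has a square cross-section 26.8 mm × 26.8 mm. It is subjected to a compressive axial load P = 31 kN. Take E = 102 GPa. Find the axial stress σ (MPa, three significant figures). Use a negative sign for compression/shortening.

-43.2 MPa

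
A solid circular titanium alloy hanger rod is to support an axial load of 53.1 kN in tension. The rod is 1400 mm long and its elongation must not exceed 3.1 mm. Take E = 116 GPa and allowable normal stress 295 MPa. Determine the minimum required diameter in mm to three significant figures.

Required area A ≥ P/σ_allow = 53100/295 = 180 mm².
For a solid circular section, d ≥ √(4A/π) = 15.14 mm.
Elongation limit: A ≥ PL/(Eδ_allow) = 53100·1400/(116000·3.1) = 206.7 mm² ⇒ d ≥ 16.22 mm.
The elongation limit governs.

16.2 mm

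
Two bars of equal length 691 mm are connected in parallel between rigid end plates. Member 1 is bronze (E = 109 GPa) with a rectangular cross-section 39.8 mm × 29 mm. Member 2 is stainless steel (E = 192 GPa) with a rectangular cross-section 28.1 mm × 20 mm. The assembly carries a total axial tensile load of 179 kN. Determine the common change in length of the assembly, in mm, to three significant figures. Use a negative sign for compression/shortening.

0.529 mm

A_1 = 1154 mm².
A_2 = 562 mm².
Equal strain + equilibrium ⇒ each member carries load in proportion to AE: A₁E₁ = 125800000 N, A₂E₂ = 107900000 N, ΣAE = 233700000 N.
δ = PL/ΣAE = 179000·691/233700000 = 0.5292 mm.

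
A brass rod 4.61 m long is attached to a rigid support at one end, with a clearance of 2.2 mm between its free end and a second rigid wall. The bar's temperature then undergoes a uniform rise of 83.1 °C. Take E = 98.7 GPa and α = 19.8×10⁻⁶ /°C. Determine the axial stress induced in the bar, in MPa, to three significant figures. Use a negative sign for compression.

Free thermal expansion αLΔT = 19.8e-6 · 4610 · 83.1 = 7.585 mm.
The walls engage after the gap closes; constrained expansion = 7.585 − 2.2 = 5.385 mm.
The walls impose strain ε = −(5.385)/4610 = -1.1682e-03; σ = Eε = 98700 · -1.1682e-03 = -115.3 MPa.

-115 MPa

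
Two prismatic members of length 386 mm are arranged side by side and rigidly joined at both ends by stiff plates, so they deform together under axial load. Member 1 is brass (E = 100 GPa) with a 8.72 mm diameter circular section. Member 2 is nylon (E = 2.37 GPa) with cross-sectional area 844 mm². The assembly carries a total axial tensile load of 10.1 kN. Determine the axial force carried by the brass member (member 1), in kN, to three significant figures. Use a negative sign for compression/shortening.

A_1 = 59.72 mm².
Equal strain + equilibrium ⇒ each member carries load in proportion to AE: A₁E₁ = 5972000 N, A₂E₂ = 2000000 N, ΣAE = 7972000 N.
F₁ = P·A₁E₁/ΣAE = 10100·5972000/7972000 = 7566 N.

7.57 kN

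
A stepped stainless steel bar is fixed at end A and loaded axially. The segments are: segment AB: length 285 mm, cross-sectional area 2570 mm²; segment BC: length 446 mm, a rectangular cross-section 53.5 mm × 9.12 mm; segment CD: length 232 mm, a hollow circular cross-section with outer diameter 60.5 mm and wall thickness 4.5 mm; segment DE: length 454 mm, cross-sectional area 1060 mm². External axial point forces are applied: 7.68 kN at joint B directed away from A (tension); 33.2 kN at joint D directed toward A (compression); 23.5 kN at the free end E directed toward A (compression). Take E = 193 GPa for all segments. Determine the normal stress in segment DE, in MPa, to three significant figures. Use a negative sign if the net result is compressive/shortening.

Internal axial forces (sectioning from the free end, tension +): N_DE = -23.5 kN, N_CD = -56.7 kN, N_BC = -56.7 kN, N_AB = -49.02 kN.
σ_DE = N_DE/A_DE = -23500/1060 = -22.17 MPa.

-22.2 MPa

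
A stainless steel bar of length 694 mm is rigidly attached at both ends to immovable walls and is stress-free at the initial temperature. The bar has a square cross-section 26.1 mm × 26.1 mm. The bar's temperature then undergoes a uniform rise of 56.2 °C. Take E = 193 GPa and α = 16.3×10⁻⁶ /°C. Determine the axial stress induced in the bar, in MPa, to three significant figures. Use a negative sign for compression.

Free thermal expansion αLΔT = 16.3e-6 · 694 · 56.2 = 0.6357 mm.
The walls impose strain ε = −(0.6357)/694 = -9.1606e-04; σ = Eε = 193000 · -9.1606e-04 = -176.8 MPa.

-177 MPa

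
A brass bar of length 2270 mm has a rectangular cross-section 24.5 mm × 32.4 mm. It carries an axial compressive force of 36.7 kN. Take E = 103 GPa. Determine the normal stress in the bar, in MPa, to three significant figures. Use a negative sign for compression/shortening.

A = 793.8 mm².
σ = N/A = -36700/793.8 = -46.23 MPa.

-46.2 MPa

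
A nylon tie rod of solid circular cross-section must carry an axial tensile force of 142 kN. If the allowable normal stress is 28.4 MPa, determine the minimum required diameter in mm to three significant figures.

Required area A ≥ P/σ_allow = 142000/28.4 = 5000 mm².
For a solid circular section, d ≥ √(4A/π) = 79.79 mm.

79.8 mm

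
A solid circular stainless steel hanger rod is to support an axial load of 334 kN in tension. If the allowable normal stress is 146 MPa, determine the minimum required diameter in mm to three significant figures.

54.0 mm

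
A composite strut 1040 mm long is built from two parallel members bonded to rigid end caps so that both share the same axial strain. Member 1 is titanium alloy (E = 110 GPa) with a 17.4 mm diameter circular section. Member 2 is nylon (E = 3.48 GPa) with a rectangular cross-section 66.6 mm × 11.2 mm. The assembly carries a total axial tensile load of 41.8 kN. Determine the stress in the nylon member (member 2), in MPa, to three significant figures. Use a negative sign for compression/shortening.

A_1 = 237.8 mm².
A_2 = 745.9 mm².
Equal strain + equilibrium ⇒ each member carries load in proportion to AE: A₁E₁ = 26160000 N, A₂E₂ = 2596000 N, ΣAE = 28750000 N.
σ₂ = P·E₂/ΣAE = 41800·3480/28750000 = 5.059 MPa.

5.06 MPa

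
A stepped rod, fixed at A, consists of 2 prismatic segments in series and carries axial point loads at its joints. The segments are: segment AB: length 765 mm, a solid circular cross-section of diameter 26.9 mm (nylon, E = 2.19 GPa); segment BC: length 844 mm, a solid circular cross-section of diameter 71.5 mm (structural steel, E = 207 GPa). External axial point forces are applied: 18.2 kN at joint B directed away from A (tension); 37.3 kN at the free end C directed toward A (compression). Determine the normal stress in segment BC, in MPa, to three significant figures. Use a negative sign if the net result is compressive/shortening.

-9.29 MPa

Internal axial forces (sectioning from the free end, tension +): N_BC = -37.3 kN, N_AB = -19.1 kN.
A_BC = 4015 mm².
σ_BC = N_BC/A_BC = -37300/4015 = -9.29 MPa.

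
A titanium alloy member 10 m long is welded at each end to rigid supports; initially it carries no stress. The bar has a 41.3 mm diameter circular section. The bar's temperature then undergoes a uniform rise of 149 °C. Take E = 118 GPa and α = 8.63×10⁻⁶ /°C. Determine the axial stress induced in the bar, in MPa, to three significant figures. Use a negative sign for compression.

-152 MPa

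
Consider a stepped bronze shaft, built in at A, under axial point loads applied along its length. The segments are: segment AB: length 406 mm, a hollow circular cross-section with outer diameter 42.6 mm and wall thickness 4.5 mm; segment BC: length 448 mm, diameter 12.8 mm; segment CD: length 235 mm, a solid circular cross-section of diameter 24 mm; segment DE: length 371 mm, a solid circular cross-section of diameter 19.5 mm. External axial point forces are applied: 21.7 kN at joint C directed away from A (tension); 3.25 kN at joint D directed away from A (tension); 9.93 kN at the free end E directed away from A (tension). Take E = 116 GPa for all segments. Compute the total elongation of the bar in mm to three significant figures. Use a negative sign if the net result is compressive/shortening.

1.44 mm

Internal axial forces (sectioning from the free end, tension +): N_DE = 9.93 kN, N_CD = 13.18 kN, N_BC = 34.88 kN, N_AB = 34.88 kN.
A_AB = 538.6 mm².
A_BC = 128.7 mm².
A_CD = 452.4 mm².
A_DE = 298.6 mm².
δ_AB = 34880·406/(538.6·116000) = 0.2267 mm
δ_BC = 34880·448/(128.7·116000) = 1.047 mm
δ_CD = 13180·235/(452.4·116000) = 0.05902 mm
δ_DE = 9930·371/(298.6·116000) = 0.1063 mm
δ = Σδ_i = 1.439 mm.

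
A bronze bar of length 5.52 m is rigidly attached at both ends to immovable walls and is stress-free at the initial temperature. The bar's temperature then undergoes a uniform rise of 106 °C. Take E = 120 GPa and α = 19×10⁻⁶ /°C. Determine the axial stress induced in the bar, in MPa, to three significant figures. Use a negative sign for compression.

Free thermal expansion αLΔT = 19e-6 · 5520 · 106 = 11.12 mm.
The walls impose strain ε = −(11.12)/5520 = -2.0140e-03; σ = Eε = 120000 · -2.0140e-03 = -241.7 MPa.

-242 MPa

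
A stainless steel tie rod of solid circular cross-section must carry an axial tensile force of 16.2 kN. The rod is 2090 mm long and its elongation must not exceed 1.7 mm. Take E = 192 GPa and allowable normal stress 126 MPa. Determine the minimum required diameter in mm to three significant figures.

12.8 mm

Required area A ≥ P/σ_allow = 16200/126 = 128.6 mm².
For a solid circular section, d ≥ √(4A/π) = 12.79 mm.
Elongation limit: A ≥ PL/(Eδ_allow) = 16200·2090/(192000·1.7) = 103.7 mm² ⇒ d ≥ 11.49 mm.
The stress limit governs.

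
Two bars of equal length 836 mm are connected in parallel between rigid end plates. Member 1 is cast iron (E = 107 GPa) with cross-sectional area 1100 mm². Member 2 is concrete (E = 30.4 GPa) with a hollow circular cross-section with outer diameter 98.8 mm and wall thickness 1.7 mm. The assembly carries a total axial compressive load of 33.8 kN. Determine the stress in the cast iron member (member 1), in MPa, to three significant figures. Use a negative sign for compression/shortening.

-27.1 MPa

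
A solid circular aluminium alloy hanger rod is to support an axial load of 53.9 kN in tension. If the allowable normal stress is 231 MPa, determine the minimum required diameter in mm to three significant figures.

17.2 mm

Required area A ≥ P/σ_allow = 53900/231 = 233.3 mm².
For a solid circular section, d ≥ √(4A/π) = 17.24 mm.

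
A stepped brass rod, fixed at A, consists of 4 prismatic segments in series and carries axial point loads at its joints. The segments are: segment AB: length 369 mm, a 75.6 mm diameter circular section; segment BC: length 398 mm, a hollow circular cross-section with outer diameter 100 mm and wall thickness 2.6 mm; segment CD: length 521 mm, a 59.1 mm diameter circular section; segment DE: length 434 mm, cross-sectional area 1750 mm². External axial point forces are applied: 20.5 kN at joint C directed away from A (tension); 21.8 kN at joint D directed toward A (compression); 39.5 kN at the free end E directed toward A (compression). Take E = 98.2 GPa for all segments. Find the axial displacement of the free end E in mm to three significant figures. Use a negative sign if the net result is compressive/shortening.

-0.460 mm

Internal axial forces (sectioning from the free end, tension +): N_DE = -39.5 kN, N_CD = -61.3 kN, N_BC = -40.8 kN, N_AB = -40.8 kN.
A_AB = 4489 mm².
A_BC = 795.6 mm².
A_CD = 2743 mm².
δ_AB = -40800·369/(4489·98200) = -0.03415 mm
δ_BC = -40800·398/(795.6·98200) = -0.2078 mm
δ_CD = -61300·521/(2743·98200) = -0.1186 mm
δ_DE = -39500·434/(1750·98200) = -0.09976 mm
δ = Σδ_i = -0.4603 mm.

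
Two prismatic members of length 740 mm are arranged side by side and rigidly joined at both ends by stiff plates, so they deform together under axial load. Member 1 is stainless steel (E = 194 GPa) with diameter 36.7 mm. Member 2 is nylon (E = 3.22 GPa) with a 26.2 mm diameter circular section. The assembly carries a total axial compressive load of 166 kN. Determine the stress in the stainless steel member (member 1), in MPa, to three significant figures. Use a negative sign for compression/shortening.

-156 MPa

A_1 = 1058 mm².
A_2 = 539.1 mm².
Equal strain + equilibrium ⇒ each member carries load in proportion to AE: A₁E₁ = 205200000 N, A₂E₂ = 1736000 N, ΣAE = 207000000 N.
σ₁ = P·E₁/ΣAE = -166000·194000/207000000 = -155.6 MPa.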